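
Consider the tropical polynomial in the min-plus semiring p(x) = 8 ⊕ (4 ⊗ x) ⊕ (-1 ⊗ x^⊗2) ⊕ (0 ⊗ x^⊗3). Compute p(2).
p(2) = 3

A tropical monomial a ⊗ x^⊗i evaluates to a + i · x. Evaluating each term at x = 2:
  Term 0 contributes 8 + 0 · 2 = 8
  Term 1 contributes 4 + 1 · 2 = 6
  Term 2 contributes -1 + 2 · 2 = 3
  Term 3 contributes 0 + 3 · 2 = 6
p(2) = ⊕ of these = min[8, 6, 3, 6] = 3.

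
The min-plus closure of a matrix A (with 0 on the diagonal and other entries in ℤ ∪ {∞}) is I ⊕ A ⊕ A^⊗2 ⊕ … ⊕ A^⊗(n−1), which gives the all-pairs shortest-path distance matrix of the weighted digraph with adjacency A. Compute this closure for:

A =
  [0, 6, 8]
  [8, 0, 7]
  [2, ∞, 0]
Closure =
  [0, 6, 8]
  [8, 0, 7]
  [2, 8, 0]

This is the Floyd-Warshall all-pairs shortest-path computation. For each intermediate vertex k = 0, 1, …, 2, update dist[i][j] ← min(dist[i][j], dist[i][k] + dist[k][j]). The final matrix gives, for each (i, j), the minimum total weight of any directed path from i to j (possibly empty when i = j).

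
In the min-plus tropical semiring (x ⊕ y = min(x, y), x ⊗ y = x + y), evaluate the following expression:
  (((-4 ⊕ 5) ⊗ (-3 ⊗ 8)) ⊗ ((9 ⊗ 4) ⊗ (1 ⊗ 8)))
(((-4 ⊕ 5) ⊗ (-3 ⊗ 8)) ⊗ ((9 ⊗ 4) ⊗ (1 ⊗ 8))) = 23

Expand innermost to outermost. Recall ⊕ takes the minimum of its arguments and ⊗ takes their sum. Working out the expression (((-4 ⊕ 5) ⊗ (-3 ⊗ 8)) ⊗ ((9 ⊗ 4) ⊗ (1 ⊗ 8))) gives 23.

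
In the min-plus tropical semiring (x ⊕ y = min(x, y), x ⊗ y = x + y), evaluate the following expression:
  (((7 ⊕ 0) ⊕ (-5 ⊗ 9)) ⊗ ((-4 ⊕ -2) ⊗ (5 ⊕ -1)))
(((7 ⊕ 0) ⊕ (-5 ⊗ 9)) ⊗ ((-4 ⊕ -2) ⊗ (5 ⊕ -1))) = -5

Expand innermost to outermost. Recall ⊕ takes the minimum of its arguments and ⊗ takes their sum. Working out the expression (((7 ⊕ 0) ⊕ (-5 ⊗ 9)) ⊗ ((-4 ⊕ -2) ⊗ (5 ⊕ -1))) gives -5.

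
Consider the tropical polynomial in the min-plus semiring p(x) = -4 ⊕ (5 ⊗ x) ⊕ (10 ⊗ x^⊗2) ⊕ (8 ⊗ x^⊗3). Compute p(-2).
p(-2) = -4

A tropical monomial a ⊗ x^⊗i evaluates to a + i · x. Evaluating each term at x = -2:
  Term 0 contributes -4 + 0 · -2 = -4
  Term 1 contributes 5 + 1 · -2 = 3
  Term 2 contributes 10 + 2 · -2 = 6
  Term 3 contributes 8 + 3 · -2 = 2
p(-2) = ⊕ of these = min[-4, 3, 6, 2] = -4.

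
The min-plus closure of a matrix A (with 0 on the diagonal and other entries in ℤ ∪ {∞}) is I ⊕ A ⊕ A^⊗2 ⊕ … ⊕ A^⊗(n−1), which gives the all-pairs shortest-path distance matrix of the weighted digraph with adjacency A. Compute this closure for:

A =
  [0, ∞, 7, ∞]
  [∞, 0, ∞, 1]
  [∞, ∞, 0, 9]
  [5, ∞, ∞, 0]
Closure =
  [0, ∞, 7, 16]
  [6, 0, 13, 1]
  [14, ∞, 0, 9]
  [5, ∞, 12, 0]

This is the Floyd-Warshall all-pairs shortest-path computation. For each intermediate vertex k = 0, 1, …, 3, update dist[i][j] ← min(dist[i][j], dist[i][k] + dist[k][j]). The final matrix gives, for each (i, j), the minimum total weight of any directed path from i to j (possibly empty when i = j).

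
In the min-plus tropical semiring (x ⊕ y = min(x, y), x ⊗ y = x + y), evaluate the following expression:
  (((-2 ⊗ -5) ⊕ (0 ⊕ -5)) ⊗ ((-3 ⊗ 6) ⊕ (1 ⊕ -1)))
(((-2 ⊗ -5) ⊕ (0 ⊕ -5)) ⊗ ((-3 ⊗ 6) ⊕ (1 ⊕ -1))) = -8

Expand innermost to outermost. Recall ⊕ takes the minimum of its arguments and ⊗ takes their sum. Working out the expression (((-2 ⊗ -5) ⊕ (0 ⊕ -5)) ⊗ ((-3 ⊗ 6) ⊕ (1 ⊕ -1))) gives -8.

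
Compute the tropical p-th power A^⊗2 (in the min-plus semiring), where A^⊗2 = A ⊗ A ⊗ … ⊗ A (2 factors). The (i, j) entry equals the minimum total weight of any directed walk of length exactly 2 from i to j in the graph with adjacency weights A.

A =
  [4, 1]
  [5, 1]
A^⊗2 =
  [6, 2]
  [6, 2]

Each entry (A^⊗2)_ij equals the minimum over all length-2 walks i = v_0 → v_1 → … → v_2 = j of Σ_t A[v_t][v_{t+1}]. For example, for (i, j) = (0, 1) we minimise over 2 possible intermediate vertex sequences; the minimum is 2, attained along the walk 0 → 1 → 1.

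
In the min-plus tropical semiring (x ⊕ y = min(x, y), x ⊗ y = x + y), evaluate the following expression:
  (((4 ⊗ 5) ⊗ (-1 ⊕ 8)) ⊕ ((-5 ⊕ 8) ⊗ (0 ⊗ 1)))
(((4 ⊗ 5) ⊗ (-1 ⊕ 8)) ⊕ ((-5 ⊕ 8) ⊗ (0 ⊗ 1))) = -4

Expand innermost to outermost. Recall ⊕ takes the minimum of its arguments and ⊗ takes their sum. Working out the expression (((4 ⊗ 5) ⊗ (-1 ⊕ 8)) ⊕ ((-5 ⊕ 8) ⊗ (0 ⊗ 1))) gives -4.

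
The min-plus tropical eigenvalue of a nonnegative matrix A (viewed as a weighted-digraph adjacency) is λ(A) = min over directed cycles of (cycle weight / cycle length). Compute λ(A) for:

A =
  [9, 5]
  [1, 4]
λ(A) = 3

Enumerate directed cycles and compute their means (weight / length). Sample:
  cycle 0 → 0: weight = 9, length = 1, mean = 9/1 ≈ 9.000
  cycle 1 → 1: weight = 4, length = 1, mean = 4/1 ≈ 4.000
  cycle 0 → 1 → 0: weight = 6, length = 2, mean = 6/2 ≈ 3.000
  cycle 1 → 0 → 1: weight = 6, length = 2, mean = 6/2 ≈ 3.000
Minimum mean = 3.000, attained e.g. along the cycle 0 → 1 → 0 with weight 6 and length 2. So λ(A) = 6/2 = 3.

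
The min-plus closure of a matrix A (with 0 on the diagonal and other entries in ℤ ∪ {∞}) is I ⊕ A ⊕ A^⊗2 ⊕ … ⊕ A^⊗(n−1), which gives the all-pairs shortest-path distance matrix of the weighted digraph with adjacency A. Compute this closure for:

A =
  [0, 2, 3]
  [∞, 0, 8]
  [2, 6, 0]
Closure =
  [0, 2, 3]
  [10, 0, 8]
  [2, 4, 0]

This is the Floyd-Warshall all-pairs shortest-path computation. For each intermediate vertex k = 0, 1, …, 2, update dist[i][j] ← min(dist[i][j], dist[i][k] + dist[k][j]). The final matrix gives, for each (i, j), the minimum total weight of any directed path from i to j (possibly empty when i = j).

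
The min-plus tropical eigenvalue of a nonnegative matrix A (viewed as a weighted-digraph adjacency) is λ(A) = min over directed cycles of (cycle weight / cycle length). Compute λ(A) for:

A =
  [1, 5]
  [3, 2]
λ(A) = 1

Enumerate directed cycles and compute their means (weight / length). Sample:
  cycle 0 → 0: weight = 1, length = 1, mean = 1/1 ≈ 1.000
  cycle 1 → 1: weight = 2, length = 1, mean = 2/1 ≈ 2.000
  cycle 0 → 1 → 0: weight = 8, length = 2, mean = 8/2 ≈ 4.000
  cycle 1 → 0 → 1: weight = 8, length = 2, mean = 8/2 ≈ 4.000
Minimum mean = 1.000, attained e.g. along the cycle 0 → 0 with weight 1 and length 1. So λ(A) = 1/1 = 1.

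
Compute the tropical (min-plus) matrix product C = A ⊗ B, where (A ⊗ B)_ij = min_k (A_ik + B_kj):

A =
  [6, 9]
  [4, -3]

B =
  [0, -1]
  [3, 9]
A ⊗ B =
  [6, 5]
  [0, 3]

Apply the min-plus product entry-by-entry:
  C[0][0] = min over k of (A[0][0] + B[0][0] = 6 + 0 = 6, A[0][1] + B[1][0] = 9 + 3 = 12) = 6 (attained at k = 0)
  C[0][1] = min over k of (A[0][0] + B[0][1] = 6 + -1 = 5, A[0][1] + B[1][1] = 9 + 9 = 18) = 5 (attained at k = 0)
  C[1][0] = min over k of (A[1][0] + B[0][0] = 4 + 0 = 4, A[1][1] + B[1][0] = -3 + 3 = 0) = 0 (attained at k = 1)
  C[1][1] = min over k of (A[1][0] + B[0][1] = 4 + -1 = 3, A[1][1] + B[1][1] = -3 + 9 = 6) = 3 (attained at k = 0)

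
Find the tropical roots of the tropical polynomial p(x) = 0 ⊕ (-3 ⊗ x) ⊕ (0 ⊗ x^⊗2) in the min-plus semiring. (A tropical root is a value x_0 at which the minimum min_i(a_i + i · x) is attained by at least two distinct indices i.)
Roots: {-3, 3}

Each tropical root is a break point of the lower envelope of the lines y = a_i + i · x (there are 3 lines, with slopes 0, 1, ..., 2). Only the lines that attain the minimum somewhere contribute to roots; other lines are dominated. Here the surviving (envelope) indices are i = 2, i = 1, i = 0.
Intersections between consecutive envelope lines give the roots: for adjacent envelope indices i < j the intersection is x = (a_i − a_j) / (j − i). Reading off the sorted break points: {-3, 3}.
Verification: at each break x_0, at least two indices attain the minimum of min_i(a_i + i · x_0).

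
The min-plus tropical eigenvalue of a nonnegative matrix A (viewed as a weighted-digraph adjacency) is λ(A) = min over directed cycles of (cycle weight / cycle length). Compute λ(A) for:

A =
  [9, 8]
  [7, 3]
λ(A) = 3

Enumerate directed cycles and compute their means (weight / length). Sample:
  cycle 0 → 0: weight = 9, length = 1, mean = 9/1 ≈ 9.000
  cycle 1 → 1: weight = 3, length = 1, mean = 3/1 ≈ 3.000
  cycle 0 → 1 → 0: weight = 15, length = 2, mean = 15/2 ≈ 7.500
  cycle 1 → 0 → 1: weight = 15, length = 2, mean = 15/2 ≈ 7.500
Minimum mean = 3.000, attained e.g. along the cycle 1 → 1 with weight 3 and length 1. So λ(A) = 3/1 = 3.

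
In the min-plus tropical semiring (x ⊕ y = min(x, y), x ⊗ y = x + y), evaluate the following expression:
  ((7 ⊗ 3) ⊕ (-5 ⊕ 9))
((7 ⊗ 3) ⊕ (-5 ⊕ 9)) = -5

Expand innermost to outermost. Recall ⊕ takes the minimum of its arguments and ⊗ takes their sum. Working out the expression ((7 ⊗ 3) ⊕ (-5 ⊕ 9)) gives -5.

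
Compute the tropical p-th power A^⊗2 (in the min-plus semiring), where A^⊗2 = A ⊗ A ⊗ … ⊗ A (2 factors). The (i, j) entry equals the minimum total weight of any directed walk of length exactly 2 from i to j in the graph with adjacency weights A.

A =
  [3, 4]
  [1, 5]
A^⊗2 =
  [5, 7]
  [4, 5]

Each entry (A^⊗2)_ij equals the minimum over all length-2 walks i = v_0 → v_1 → … → v_2 = j of Σ_t A[v_t][v_{t+1}]. For example, for (i, j) = (0, 1) we minimise over 2 possible intermediate vertex sequences; the minimum is 7, attained along the walk 0 → 0 → 1.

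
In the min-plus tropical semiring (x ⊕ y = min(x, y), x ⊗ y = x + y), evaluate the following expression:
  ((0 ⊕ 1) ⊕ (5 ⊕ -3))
((0 ⊕ 1) ⊕ (5 ⊕ -3)) = -3

Expand innermost to outermost. Recall ⊕ takes the minimum of its arguments and ⊗ takes their sum. Working out the expression ((0 ⊕ 1) ⊕ (5 ⊕ -3)) gives -3.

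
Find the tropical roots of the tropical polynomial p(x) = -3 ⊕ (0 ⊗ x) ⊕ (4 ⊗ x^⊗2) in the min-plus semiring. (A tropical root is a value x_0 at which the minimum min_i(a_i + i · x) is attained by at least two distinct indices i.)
Roots: {-4, -3}

Each tropical root is a break point of the lower envelope of the lines y = a_i + i · x (there are 3 lines, with slopes 0, 1, ..., 2). Only the lines that attain the minimum somewhere contribute to roots; other lines are dominated. Here the surviving (envelope) indices are i = 2, i = 1, i = 0.
Intersections between consecutive envelope lines give the roots: for adjacent envelope indices i < j the intersection is x = (a_i − a_j) / (j − i). Reading off the sorted break points: {-4, -3}.
Verification: at each break x_0, at least two indices attain the minimum of min_i(a_i + i · x_0).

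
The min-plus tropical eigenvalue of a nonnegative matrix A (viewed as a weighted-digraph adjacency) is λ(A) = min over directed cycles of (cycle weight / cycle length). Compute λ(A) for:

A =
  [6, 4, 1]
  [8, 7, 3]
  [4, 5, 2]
λ(A) = 2

Enumerate directed cycles and compute their means (weight / length). Sample:
  cycle 0 → 0: weight = 6, length = 1, mean = 6/1 ≈ 6.000
  cycle 1 → 1: weight = 7, length = 1, mean = 7/1 ≈ 7.000
  cycle 2 → 2: weight = 2, length = 1, mean = 2/1 ≈ 2.000
  cycle 0 → 1 → 0: weight = 12, length = 2, mean = 12/2 ≈ 6.000
  cycle 0 → 2 → 0: weight = 5, length = 2, mean = 5/2 ≈ 2.500
  cycle 1 → 0 → 1: weight = 12, length = 2, mean = 12/2 ≈ 6.000
Minimum mean = 2.000, attained e.g. along the cycle 2 → 2 with weight 2 and length 1. So λ(A) = 2/1 = 2.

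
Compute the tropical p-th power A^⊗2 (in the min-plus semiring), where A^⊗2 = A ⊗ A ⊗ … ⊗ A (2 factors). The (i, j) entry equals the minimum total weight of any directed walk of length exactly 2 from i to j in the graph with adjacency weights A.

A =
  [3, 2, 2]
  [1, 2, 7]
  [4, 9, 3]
A^⊗2 =
  [3, 4, 5]
  [3, 3, 3]
  [7, 6, 6]

Each entry (A^⊗2)_ij equals the minimum over all length-2 walks i = v_0 → v_1 → … → v_2 = j of Σ_t A[v_t][v_{t+1}]. For example, for (i, j) = (0, 2) we minimise over 3 possible intermediate vertex sequences; the minimum is 5, attained along the walk 0 → 0 → 2.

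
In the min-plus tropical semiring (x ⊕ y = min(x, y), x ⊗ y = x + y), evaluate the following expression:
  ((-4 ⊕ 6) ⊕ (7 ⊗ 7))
((-4 ⊕ 6) ⊕ (7 ⊗ 7)) = -4

Expand innermost to outermost. Recall ⊕ takes the minimum of its arguments and ⊗ takes their sum. Working out the expression ((-4 ⊕ 6) ⊕ (7 ⊗ 7)) gives -4.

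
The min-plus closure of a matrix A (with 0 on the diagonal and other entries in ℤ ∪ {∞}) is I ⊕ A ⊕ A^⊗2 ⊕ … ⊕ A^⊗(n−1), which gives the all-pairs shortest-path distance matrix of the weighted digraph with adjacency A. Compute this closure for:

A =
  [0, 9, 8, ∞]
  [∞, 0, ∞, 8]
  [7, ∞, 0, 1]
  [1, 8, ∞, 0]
Closure =
  [0, 9, 8, 9]
  [9, 0, 17, 8]
  [2, 9, 0, 1]
  [1, 8, 9, 0]

This is the Floyd-Warshall all-pairs shortest-path computation. For each intermediate vertex k = 0, 1, …, 3, update dist[i][j] ← min(dist[i][j], dist[i][k] + dist[k][j]). The final matrix gives, for each (i, j), the minimum total weight of any directed path from i to j (possibly empty when i = j).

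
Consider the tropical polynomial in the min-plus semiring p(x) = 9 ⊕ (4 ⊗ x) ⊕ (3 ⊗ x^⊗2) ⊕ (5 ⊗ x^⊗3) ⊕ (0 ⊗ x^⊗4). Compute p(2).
p(2) = 6

A tropical monomial a ⊗ x^⊗i evaluates to a + i · x. Evaluating each term at x = 2:
  Term 0 contributes 9 + 0 · 2 = 9
  Term 1 contributes 4 + 1 · 2 = 6
  Term 2 contributes 3 + 2 · 2 = 7
  Term 3 contributes 5 + 3 · 2 = 11
  Term 4 contributes 0 + 4 · 2 = 8
p(2) = ⊕ of these = min[9, 6, 7, 11, 8] = 6.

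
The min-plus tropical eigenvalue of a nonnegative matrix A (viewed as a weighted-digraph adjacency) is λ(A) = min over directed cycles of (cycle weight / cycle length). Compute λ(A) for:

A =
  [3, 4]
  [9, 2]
λ(A) = 2

Enumerate directed cycles and compute their means (weight / length). Sample:
  cycle 0 → 0: weight = 3, length = 1, mean = 3/1 ≈ 3.000
  cycle 1 → 1: weight = 2, length = 1, mean = 2/1 ≈ 2.000
  cycle 0 → 1 → 0: weight = 13, length = 2, mean = 13/2 ≈ 6.500
  cycle 1 → 0 → 1: weight = 13, length = 2, mean = 13/2 ≈ 6.500
Minimum mean = 2.000, attained e.g. along the cycle 1 → 1 with weight 2 and length 1. So λ(A) = 2/1 = 2.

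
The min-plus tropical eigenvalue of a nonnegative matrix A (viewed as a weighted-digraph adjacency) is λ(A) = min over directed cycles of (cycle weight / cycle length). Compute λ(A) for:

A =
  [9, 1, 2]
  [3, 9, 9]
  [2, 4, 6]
λ(A) = 2

Enumerate directed cycles and compute their means (weight / length). Sample:
  cycle 0 → 0: weight = 9, length = 1, mean = 9/1 ≈ 9.000
  cycle 1 → 1: weight = 9, length = 1, mean = 9/1 ≈ 9.000
  cycle 2 → 2: weight = 6, length = 1, mean = 6/1 ≈ 6.000
  cycle 0 → 1 → 0: weight = 4, length = 2, mean = 4/2 ≈ 2.000
  cycle 0 → 2 → 0: weight = 4, length = 2, mean = 4/2 ≈ 2.000
  cycle 1 → 0 → 1: weight = 4, length = 2, mean = 4/2 ≈ 2.000
Minimum mean = 2.000, attained e.g. along the cycle 0 → 1 → 0 with weight 4 and length 2. So λ(A) = 4/2 = 2.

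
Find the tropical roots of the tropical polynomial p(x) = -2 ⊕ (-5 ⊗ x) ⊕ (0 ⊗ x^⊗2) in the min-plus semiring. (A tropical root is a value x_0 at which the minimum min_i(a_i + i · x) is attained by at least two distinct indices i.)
Roots: {-5, 3}

Each tropical root is a break point of the lower envelope of the lines y = a_i + i · x (there are 3 lines, with slopes 0, 1, ..., 2). Only the lines that attain the minimum somewhere contribute to roots; other lines are dominated. Here the surviving (envelope) indices are i = 2, i = 1, i = 0.
Intersections between consecutive envelope lines give the roots: for adjacent envelope indices i < j the intersection is x = (a_i − a_j) / (j − i). Reading off the sorted break points: {-5, 3}.
Verification: at each break x_0, at least two indices attain the minimum of min_i(a_i + i · x_0).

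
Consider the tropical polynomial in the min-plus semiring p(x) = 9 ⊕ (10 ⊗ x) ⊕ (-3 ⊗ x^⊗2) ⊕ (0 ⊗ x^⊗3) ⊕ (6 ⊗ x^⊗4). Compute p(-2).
p(-2) = -7

A tropical monomial a ⊗ x^⊗i evaluates to a + i · x. Evaluating each term at x = -2:
  Term 0 contributes 9 + 0 · -2 = 9
  Term 1 contributes 10 + 1 · -2 = 8
  Term 2 contributes -3 + 2 · -2 = -7
  Term 3 contributes 0 + 3 · -2 = -6
  Term 4 contributes 6 + 4 · -2 = -2
p(-2) = ⊕ of these = min[9, 8, -7, -6, -2] = -7.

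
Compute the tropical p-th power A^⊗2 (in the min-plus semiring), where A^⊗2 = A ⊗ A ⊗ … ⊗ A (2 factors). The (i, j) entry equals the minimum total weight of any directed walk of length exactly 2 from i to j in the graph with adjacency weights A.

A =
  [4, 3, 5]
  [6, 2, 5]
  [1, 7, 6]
A^⊗2 =
  [6, 5, 8]
  [6, 4, 7]
  [5, 4, 6]

Each entry (A^⊗2)_ij equals the minimum over all length-2 walks i = v_0 → v_1 → … → v_2 = j of Σ_t A[v_t][v_{t+1}]. For example, for (i, j) = (0, 2) we minimise over 3 possible intermediate vertex sequences; the minimum is 8, attained along the walk 0 → 1 → 2.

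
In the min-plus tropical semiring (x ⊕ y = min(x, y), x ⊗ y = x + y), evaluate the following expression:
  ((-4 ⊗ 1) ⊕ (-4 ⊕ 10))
((-4 ⊗ 1) ⊕ (-4 ⊕ 10)) = -4

Expand innermost to outermost. Recall ⊕ takes the minimum of its arguments and ⊗ takes their sum. Working out the expression ((-4 ⊗ 1) ⊕ (-4 ⊕ 10)) gives -4.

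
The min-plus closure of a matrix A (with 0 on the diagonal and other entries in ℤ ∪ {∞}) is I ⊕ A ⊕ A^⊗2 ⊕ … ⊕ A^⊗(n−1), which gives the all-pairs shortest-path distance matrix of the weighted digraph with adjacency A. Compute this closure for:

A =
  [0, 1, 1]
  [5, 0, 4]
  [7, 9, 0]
Closure =
  [0, 1, 1]
  [5, 0, 4]
  [7, 8, 0]

This is the Floyd-Warshall all-pairs shortest-path computation. For each intermediate vertex k = 0, 1, …, 2, update dist[i][j] ← min(dist[i][j], dist[i][k] + dist[k][j]). The final matrix gives, for each (i, j), the minimum total weight of any directed path from i to j (possibly empty when i = j).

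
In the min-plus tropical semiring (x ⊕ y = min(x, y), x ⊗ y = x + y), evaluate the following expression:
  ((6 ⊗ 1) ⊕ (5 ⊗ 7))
((6 ⊗ 1) ⊕ (5 ⊗ 7)) = 7

Expand innermost to outermost. Recall ⊕ takes the minimum of its arguments and ⊗ takes their sum. Working out the expression ((6 ⊗ 1) ⊕ (5 ⊗ 7)) gives 7.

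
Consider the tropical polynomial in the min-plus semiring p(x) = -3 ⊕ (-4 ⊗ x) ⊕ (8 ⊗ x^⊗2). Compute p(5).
p(5) = -3

A tropical monomial a ⊗ x^⊗i evaluates to a + i · x. Evaluating each term at x = 5:
  Term 0 contributes -3 + 0 · 5 = -3
  Term 1 contributes -4 + 1 · 5 = 1
  Term 2 contributes 8 + 2 · 5 = 18
p(5) = ⊕ of these = min[-3, 1, 18] = -3.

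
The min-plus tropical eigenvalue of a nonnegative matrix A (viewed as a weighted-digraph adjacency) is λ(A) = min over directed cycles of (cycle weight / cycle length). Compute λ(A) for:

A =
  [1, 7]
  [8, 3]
λ(A) = 1

Enumerate directed cycles and compute their means (weight / length). Sample:
  cycle 0 → 0: weight = 1, length = 1, mean = 1/1 ≈ 1.000
  cycle 1 → 1: weight = 3, length = 1, mean = 3/1 ≈ 3.000
  cycle 0 → 1 → 0: weight = 15, length = 2, mean = 15/2 ≈ 7.500
  cycle 1 → 0 → 1: weight = 15, length = 2, mean = 15/2 ≈ 7.500
Minimum mean = 1.000, attained e.g. along the cycle 0 → 0 with weight 1 and length 1. So λ(A) = 1/1 = 1.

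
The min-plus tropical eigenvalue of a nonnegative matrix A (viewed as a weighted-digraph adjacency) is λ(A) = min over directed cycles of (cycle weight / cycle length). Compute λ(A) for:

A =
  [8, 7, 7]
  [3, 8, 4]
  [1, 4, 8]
λ(A) = 4

Enumerate directed cycles and compute their means (weight / length). Sample:
  cycle 0 → 0: weight = 8, length = 1, mean = 8/1 ≈ 8.000
  cycle 1 → 1: weight = 8, length = 1, mean = 8/1 ≈ 8.000
  cycle 2 → 2: weight = 8, length = 1, mean = 8/1 ≈ 8.000
  cycle 0 → 1 → 0: weight = 10, length = 2, mean = 10/2 ≈ 5.000
  cycle 0 → 2 → 0: weight = 8, length = 2, mean = 8/2 ≈ 4.000
  cycle 1 → 0 → 1: weight = 10, length = 2, mean = 10/2 ≈ 5.000
Minimum mean = 4.000, attained e.g. along the cycle 0 → 2 → 0 with weight 8 and length 2. So λ(A) = 8/2 = 4.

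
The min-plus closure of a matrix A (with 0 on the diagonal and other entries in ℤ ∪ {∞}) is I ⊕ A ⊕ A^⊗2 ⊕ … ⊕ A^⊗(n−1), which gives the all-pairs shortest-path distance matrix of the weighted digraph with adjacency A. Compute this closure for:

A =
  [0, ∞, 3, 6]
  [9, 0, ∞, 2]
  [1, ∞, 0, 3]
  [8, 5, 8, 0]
Closure =
  [0, 11, 3, 6]
  [9, 0, 10, 2]
  [1, 8, 0, 3]
  [8, 5, 8, 0]

This is the Floyd-Warshall all-pairs shortest-path computation. For each intermediate vertex k = 0, 1, …, 3, update dist[i][j] ← min(dist[i][j], dist[i][k] + dist[k][j]). The final matrix gives, for each (i, j), the minimum total weight of any directed path from i to j (possibly empty when i = j).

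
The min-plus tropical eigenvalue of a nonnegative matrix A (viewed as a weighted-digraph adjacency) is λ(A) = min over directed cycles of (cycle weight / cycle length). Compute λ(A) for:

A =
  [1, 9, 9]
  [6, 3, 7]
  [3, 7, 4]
λ(A) = 1

Enumerate directed cycles and compute their means (weight / length). Sample:
  cycle 0 → 0: weight = 1, length = 1, mean = 1/1 ≈ 1.000
  cycle 1 → 1: weight = 3, length = 1, mean = 3/1 ≈ 3.000
  cycle 2 → 2: weight = 4, length = 1, mean = 4/1 ≈ 4.000
  cycle 0 → 1 → 0: weight = 15, length = 2, mean = 15/2 ≈ 7.500
  cycle 0 → 2 → 0: weight = 12, length = 2, mean = 12/2 ≈ 6.000
  cycle 1 → 0 → 1: weight = 15, length = 2, mean = 15/2 ≈ 7.500
Minimum mean = 1.000, attained e.g. along the cycle 0 → 0 with weight 1 and length 1. So λ(A) = 1/1 = 1.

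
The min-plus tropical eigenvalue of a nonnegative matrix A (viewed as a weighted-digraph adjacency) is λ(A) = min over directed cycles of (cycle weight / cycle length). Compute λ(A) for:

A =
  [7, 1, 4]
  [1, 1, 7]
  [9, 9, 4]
λ(A) = 1

Enumerate directed cycles and compute their means (weight / length). Sample:
  cycle 0 → 0: weight = 7, length = 1, mean = 7/1 ≈ 7.000
  cycle 1 → 1: weight = 1, length = 1, mean = 1/1 ≈ 1.000
  cycle 2 → 2: weight = 4, length = 1, mean = 4/1 ≈ 4.000
  cycle 0 → 1 → 0: weight = 2, length = 2, mean = 2/2 ≈ 1.000
  cycle 0 → 2 → 0: weight = 13, length = 2, mean = 13/2 ≈ 6.500
  cycle 1 → 0 → 1: weight = 2, length = 2, mean = 2/2 ≈ 1.000
Minimum mean = 1.000, attained e.g. along the cycle 1 → 1 with weight 1 and length 1. So λ(A) = 1/1 = 1.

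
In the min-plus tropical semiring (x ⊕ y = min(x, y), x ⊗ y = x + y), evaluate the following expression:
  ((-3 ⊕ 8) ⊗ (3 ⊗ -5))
((-3 ⊕ 8) ⊗ (3 ⊗ -5)) = -5

Expand innermost to outermost. Recall ⊕ takes the minimum of its arguments and ⊗ takes their sum. Working out the expression ((-3 ⊕ 8) ⊗ (3 ⊗ -5)) gives -5.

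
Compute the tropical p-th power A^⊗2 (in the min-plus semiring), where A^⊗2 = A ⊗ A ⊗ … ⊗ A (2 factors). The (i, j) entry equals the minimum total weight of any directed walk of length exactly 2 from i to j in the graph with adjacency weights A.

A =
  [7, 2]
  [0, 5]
A^⊗2 =
  [2, 7]
  [5, 2]

Each entry (A^⊗2)_ij equals the minimum over all length-2 walks i = v_0 → v_1 → … → v_2 = j of Σ_t A[v_t][v_{t+1}]. For example, for (i, j) = (0, 1) we minimise over 2 possible intermediate vertex sequences; the minimum is 7, attained along the walk 0 → 1 → 1.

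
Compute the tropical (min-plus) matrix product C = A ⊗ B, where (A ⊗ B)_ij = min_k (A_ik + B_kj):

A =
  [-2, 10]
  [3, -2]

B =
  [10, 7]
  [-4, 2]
A ⊗ B =
  [6, 5]
  [-6, 0]

Apply the min-plus product entry-by-entry:
  C[0][0] = min over k of (A[0][0] + B[0][0] = -2 + 10 = 8, A[0][1] + B[1][0] = 10 + -4 = 6) = 6 (attained at k = 1)
  C[0][1] = min over k of (A[0][0] + B[0][1] = -2 + 7 = 5, A[0][1] + B[1][1] = 10 + 2 = 12) = 5 (attained at k = 0)
  C[1][0] = min over k of (A[1][0] + B[0][0] = 3 + 10 = 13, A[1][1] + B[1][0] = -2 + -4 = -6) = -6 (attained at k = 1)
  C[1][1] = min over k of (A[1][0] + B[0][1] = 3 + 7 = 10, A[1][1] + B[1][1] = -2 + 2 = 0) = 0 (attained at k = 1)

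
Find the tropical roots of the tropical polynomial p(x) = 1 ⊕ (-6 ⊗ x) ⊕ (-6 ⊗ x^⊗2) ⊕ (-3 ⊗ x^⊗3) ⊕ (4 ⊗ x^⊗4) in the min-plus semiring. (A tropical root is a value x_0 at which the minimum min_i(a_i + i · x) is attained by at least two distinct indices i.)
Roots: {-7, -3, 0, 7}

Each tropical root is a break point of the lower envelope of the lines y = a_i + i · x (there are 5 lines, with slopes 0, 1, ..., 4). Only the lines that attain the minimum somewhere contribute to roots; other lines are dominated. Here the surviving (envelope) indices are i = 4, i = 3, i = 2, i = 1, i = 0.
Intersections between consecutive envelope lines give the roots: for adjacent envelope indices i < j the intersection is x = (a_i − a_j) / (j − i). Reading off the sorted break points: {-7, -3, 0, 7}.
Verification: at each break x_0, at least two indices attain the minimum of min_i(a_i + i · x_0).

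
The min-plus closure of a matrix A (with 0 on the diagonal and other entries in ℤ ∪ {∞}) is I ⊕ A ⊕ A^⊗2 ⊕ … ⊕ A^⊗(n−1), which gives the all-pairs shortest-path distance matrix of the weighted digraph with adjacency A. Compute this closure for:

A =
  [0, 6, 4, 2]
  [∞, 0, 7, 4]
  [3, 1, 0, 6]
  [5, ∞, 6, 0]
Closure =
  [0, 5, 4, 2]
  [9, 0, 7, 4]
  [3, 1, 0, 5]
  [5, 7, 6, 0]

This is the Floyd-Warshall all-pairs shortest-path computation. For each intermediate vertex k = 0, 1, …, 3, update dist[i][j] ← min(dist[i][j], dist[i][k] + dist[k][j]). The final matrix gives, for each (i, j), the minimum total weight of any directed path from i to j (possibly empty when i = j).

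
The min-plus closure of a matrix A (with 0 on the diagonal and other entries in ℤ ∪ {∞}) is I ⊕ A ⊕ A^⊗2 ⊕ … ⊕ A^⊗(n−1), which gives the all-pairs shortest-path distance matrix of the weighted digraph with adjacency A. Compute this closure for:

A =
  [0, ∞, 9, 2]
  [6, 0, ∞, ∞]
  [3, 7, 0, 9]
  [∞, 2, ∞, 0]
Closure =
  [0, 4, 9, 2]
  [6, 0, 15, 8]
  [3, 7, 0, 5]
  [8, 2, 17, 0]

This is the Floyd-Warshall all-pairs shortest-path computation. For each intermediate vertex k = 0, 1, …, 3, update dist[i][j] ← min(dist[i][j], dist[i][k] + dist[k][j]). The final matrix gives, for each (i, j), the minimum total weight of any directed path from i to j (possibly empty when i = j).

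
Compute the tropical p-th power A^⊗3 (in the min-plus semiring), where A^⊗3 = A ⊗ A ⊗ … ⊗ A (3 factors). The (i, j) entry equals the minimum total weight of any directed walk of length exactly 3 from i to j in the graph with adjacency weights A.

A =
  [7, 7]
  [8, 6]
A^⊗3 =
  [21, 19]
  [20, 18]

Each entry (A^⊗3)_ij equals the minimum over all length-3 walks i = v_0 → v_1 → … → v_3 = j of Σ_t A[v_t][v_{t+1}]. For example, for (i, j) = (0, 1) we minimise over 4 possible intermediate vertex sequences; the minimum is 19, attained along the walk 0 → 1 → 1 → 1.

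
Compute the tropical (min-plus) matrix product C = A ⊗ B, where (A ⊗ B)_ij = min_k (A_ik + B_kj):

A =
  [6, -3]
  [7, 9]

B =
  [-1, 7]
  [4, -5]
A ⊗ B =
  [1, -8]
  [6, 4]

Apply the min-plus product entry-by-entry:
  C[0][0] = min over k of (A[0][0] + B[0][0] = 6 + -1 = 5, A[0][1] + B[1][0] = -3 + 4 = 1) = 1 (attained at k = 1)
  C[0][1] = min over k of (A[0][0] + B[0][1] = 6 + 7 = 13, A[0][1] + B[1][1] = -3 + -5 = -8) = -8 (attained at k = 1)
  C[1][0] = min over k of (A[1][0] + B[0][0] = 7 + -1 = 6, A[1][1] + B[1][0] = 9 + 4 = 13) = 6 (attained at k = 0)
  C[1][1] = min over k of (A[1][0] + B[0][1] = 7 + 7 = 14, A[1][1] + B[1][1] = 9 + -5 = 4) = 4 (attained at k = 1)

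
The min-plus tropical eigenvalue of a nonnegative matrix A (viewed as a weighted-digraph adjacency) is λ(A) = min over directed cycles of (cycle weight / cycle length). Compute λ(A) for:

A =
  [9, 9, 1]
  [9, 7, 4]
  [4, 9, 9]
λ(A) = 5/2

Enumerate directed cycles and compute their means (weight / length). Sample:
  cycle 0 → 0: weight = 9, length = 1, mean = 9/1 ≈ 9.000
  cycle 1 → 1: weight = 7, length = 1, mean = 7/1 ≈ 7.000
  cycle 2 → 2: weight = 9, length = 1, mean = 9/1 ≈ 9.000
  cycle 0 → 1 → 0: weight = 18, length = 2, mean = 18/2 ≈ 9.000
  cycle 0 → 2 → 0: weight = 5, length = 2, mean = 5/2 ≈ 2.500
  cycle 1 → 0 → 1: weight = 18, length = 2, mean = 18/2 ≈ 9.000
Minimum mean = 2.500, attained e.g. along the cycle 0 → 2 → 0 with weight 5 and length 2. So λ(A) = 5/2 = 5/2.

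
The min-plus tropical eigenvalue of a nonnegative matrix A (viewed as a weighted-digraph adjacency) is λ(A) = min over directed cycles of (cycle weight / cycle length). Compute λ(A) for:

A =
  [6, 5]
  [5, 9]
λ(A) = 5

Enumerate directed cycles and compute their means (weight / length). Sample:
  cycle 0 → 0: weight = 6, length = 1, mean = 6/1 ≈ 6.000
  cycle 1 → 1: weight = 9, length = 1, mean = 9/1 ≈ 9.000
  cycle 0 → 1 → 0: weight = 10, length = 2, mean = 10/2 ≈ 5.000
  cycle 1 → 0 → 1: weight = 10, length = 2, mean = 10/2 ≈ 5.000
Minimum mean = 5.000, attained e.g. along the cycle 0 → 1 → 0 with weight 10 and length 2. So λ(A) = 10/2 = 5.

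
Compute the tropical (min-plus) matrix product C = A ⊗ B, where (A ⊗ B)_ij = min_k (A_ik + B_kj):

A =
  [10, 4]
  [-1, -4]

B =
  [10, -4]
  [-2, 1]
A ⊗ B =
  [2, 5]
  [-6, -5]

Apply the min-plus product entry-by-entry:
  C[0][0] = min over k of (A[0][0] + B[0][0] = 10 + 10 = 20, A[0][1] + B[1][0] = 4 + -2 = 2) = 2 (attained at k = 1)
  C[0][1] = min over k of (A[0][0] + B[0][1] = 10 + -4 = 6, A[0][1] + B[1][1] = 4 + 1 = 5) = 5 (attained at k = 1)
  C[1][0] = min over k of (A[1][0] + B[0][0] = -1 + 10 = 9, A[1][1] + B[1][0] = -4 + -2 = -6) = -6 (attained at k = 1)
  C[1][1] = min over k of (A[1][0] + B[0][1] = -1 + -4 = -5, A[1][1] + B[1][1] = -4 + 1 = -3) = -5 (attained at k = 0)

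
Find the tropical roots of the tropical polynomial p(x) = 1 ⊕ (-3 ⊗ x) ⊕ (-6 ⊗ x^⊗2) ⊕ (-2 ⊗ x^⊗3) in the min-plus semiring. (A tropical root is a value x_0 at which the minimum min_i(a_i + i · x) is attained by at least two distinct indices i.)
Roots: {-4, 3, 4}

Each tropical root is a break point of the lower envelope of the lines y = a_i + i · x (there are 4 lines, with slopes 0, 1, ..., 3). Only the lines that attain the minimum somewhere contribute to roots; other lines are dominated. Here the surviving (envelope) indices are i = 3, i = 2, i = 1, i = 0.
Intersections between consecutive envelope lines give the roots: for adjacent envelope indices i < j the intersection is x = (a_i − a_j) / (j − i). Reading off the sorted break points: {-4, 3, 4}.
Verification: at each break x_0, at least two indices attain the minimum of min_i(a_i + i · x_0).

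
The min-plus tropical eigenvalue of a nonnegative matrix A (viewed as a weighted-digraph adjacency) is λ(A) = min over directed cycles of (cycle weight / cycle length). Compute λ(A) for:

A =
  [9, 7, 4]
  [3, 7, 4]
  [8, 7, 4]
λ(A) = 4

Enumerate directed cycles and compute their means (weight / length). Sample:
  cycle 0 → 0: weight = 9, length = 1, mean = 9/1 ≈ 9.000
  cycle 1 → 1: weight = 7, length = 1, mean = 7/1 ≈ 7.000
  cycle 2 → 2: weight = 4, length = 1, mean = 4/1 ≈ 4.000
  cycle 0 → 1 → 0: weight = 10, length = 2, mean = 10/2 ≈ 5.000
  cycle 0 → 2 → 0: weight = 12, length = 2, mean = 12/2 ≈ 6.000
  cycle 1 → 0 → 1: weight = 10, length = 2, mean = 10/2 ≈ 5.000
Minimum mean = 4.000, attained e.g. along the cycle 2 → 2 with weight 4 and length 1. So λ(A) = 4/1 = 4.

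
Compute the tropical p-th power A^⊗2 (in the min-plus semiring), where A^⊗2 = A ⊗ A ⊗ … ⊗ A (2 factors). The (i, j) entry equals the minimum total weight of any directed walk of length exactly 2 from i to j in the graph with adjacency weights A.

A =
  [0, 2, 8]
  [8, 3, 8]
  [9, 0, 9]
A^⊗2 =
  [0, 2, 8]
  [8, 6, 11]
  [8, 3, 8]

Each entry (A^⊗2)_ij equals the minimum over all length-2 walks i = v_0 → v_1 → … → v_2 = j of Σ_t A[v_t][v_{t+1}]. For example, for (i, j) = (0, 2) we minimise over 3 possible intermediate vertex sequences; the minimum is 8, attained along the walk 0 → 0 → 2.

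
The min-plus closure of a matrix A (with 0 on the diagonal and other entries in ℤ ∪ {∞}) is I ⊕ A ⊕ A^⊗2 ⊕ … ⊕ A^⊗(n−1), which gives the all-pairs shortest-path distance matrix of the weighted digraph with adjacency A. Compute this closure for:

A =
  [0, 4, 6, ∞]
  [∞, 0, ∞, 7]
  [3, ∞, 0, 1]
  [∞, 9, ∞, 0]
Closure =
  [0, 4, 6, 7]
  [∞, 0, ∞, 7]
  [3, 7, 0, 1]
  [∞, 9, ∞, 0]

This is the Floyd-Warshall all-pairs shortest-path computation. For each intermediate vertex k = 0, 1, …, 3, update dist[i][j] ← min(dist[i][j], dist[i][k] + dist[k][j]). The final matrix gives, for each (i, j), the minimum total weight of any directed path from i to j (possibly empty when i = j).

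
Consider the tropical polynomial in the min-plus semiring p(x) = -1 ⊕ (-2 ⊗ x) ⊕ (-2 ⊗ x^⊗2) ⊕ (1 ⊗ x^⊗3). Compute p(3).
p(3) = -1

A tropical monomial a ⊗ x^⊗i evaluates to a + i · x. Evaluating each term at x = 3:
  Term 0 contributes -1 + 0 · 3 = -1
  Term 1 contributes -2 + 1 · 3 = 1
  Term 2 contributes -2 + 2 · 3 = 4
  Term 3 contributes 1 + 3 · 3 = 10
p(3) = ⊕ of these = min[-1, 1, 4, 10] = -1.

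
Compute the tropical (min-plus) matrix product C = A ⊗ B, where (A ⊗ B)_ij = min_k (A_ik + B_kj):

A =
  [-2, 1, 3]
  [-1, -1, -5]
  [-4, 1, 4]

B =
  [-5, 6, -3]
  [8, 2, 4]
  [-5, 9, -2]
A ⊗ B =
  [-7, 3, -5]
  [-10, 1, -7]
  [-9, 2, -7]

Apply the min-plus product entry-by-entry:
  C[0][0] = min over k of (A[0][0] + B[0][0] = -2 + -5 = -7, A[0][1] + B[1][0] = 1 + 8 = 9, A[0][2] + B[2][0] = 3 + -5 = -2) = -7 (attained at k = 0)
  C[0][1] = min over k of (A[0][0] + B[0][1] = -2 + 6 = 4, A[0][1] + B[1][1] = 1 + 2 = 3, A[0][2] + B[2][1] = 3 + 9 = 12) = 3 (attained at k = 1)
  C[0][2] = min over k of (A[0][0] + B[0][2] = -2 + -3 = -5, A[0][1] + B[1][2] = 1 + 4 = 5, A[0][2] + B[2][2] = 3 + -2 = 1) = -5 (attained at k = 0)
  C[1][0] = min over k of (A[1][0] + B[0][0] = -1 + -5 = -6, A[1][1] + B[1][0] = -1 + 8 = 7, A[1][2] + B[2][0] = -5 + -5 = -10) = -10 (attained at k = 2)
  C[1][1] = min over k of (A[1][0] + B[0][1] = -1 + 6 = 5, A[1][1] + B[1][1] = -1 + 2 = 1, A[1][2] + B[2][1] = -5 + 9 = 4) = 1 (attained at k = 1)
  C[1][2] = min over k of (A[1][0] + B[0][2] = -1 + -3 = -4, A[1][1] + B[1][2] = -1 + 4 = 3, A[1][2] + B[2][2] = -5 + -2 = -7) = -7 (attained at k = 2)
  C[2][0] = min over k of (A[2][0] + B[0][0] = -4 + -5 = -9, A[2][1] + B[1][0] = 1 + 8 = 9, A[2][2] + B[2][0] = 4 + -5 = -1) = -9 (attained at k = 0)
  C[2][1] = min over k of (A[2][0] + B[0][1] = -4 + 6 = 2, A[2][1] + B[1][1] = 1 + 2 = 3, A[2][2] + B[2][1] = 4 + 9 = 13) = 2 (attained at k = 0)
  C[2][2] = min over k of (A[2][0] + B[0][2] = -4 + -3 = -7, A[2][1] + B[1][2] = 1 + 4 = 5, A[2][2] + B[2][2] = 4 + -2 = 2) = -7 (attained at k = 0)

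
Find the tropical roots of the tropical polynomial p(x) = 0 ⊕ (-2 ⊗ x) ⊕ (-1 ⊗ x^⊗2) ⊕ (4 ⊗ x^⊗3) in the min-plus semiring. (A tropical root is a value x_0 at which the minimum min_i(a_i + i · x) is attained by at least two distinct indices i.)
Roots: {-5, -1, 2}

Each tropical root is a break point of the lower envelope of the lines y = a_i + i · x (there are 4 lines, with slopes 0, 1, ..., 3). Only the lines that attain the minimum somewhere contribute to roots; other lines are dominated. Here the surviving (envelope) indices are i = 3, i = 2, i = 1, i = 0.
Intersections between consecutive envelope lines give the roots: for adjacent envelope indices i < j the intersection is x = (a_i − a_j) / (j − i). Reading off the sorted break points: {-5, -1, 2}.
Verification: at each break x_0, at least two indices attain the minimum of min_i(a_i + i · x_0).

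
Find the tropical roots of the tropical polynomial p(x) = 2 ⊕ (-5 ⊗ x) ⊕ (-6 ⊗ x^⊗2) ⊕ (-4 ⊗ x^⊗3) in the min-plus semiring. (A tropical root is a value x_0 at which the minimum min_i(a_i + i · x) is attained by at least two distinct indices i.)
Roots: {-2, 1, 7}

Each tropical root is a break point of the lower envelope of the lines y = a_i + i · x (there are 4 lines, with slopes 0, 1, ..., 3). Only the lines that attain the minimum somewhere contribute to roots; other lines are dominated. Here the surviving (envelope) indices are i = 3, i = 2, i = 1, i = 0.
Intersections between consecutive envelope lines give the roots: for adjacent envelope indices i < j the intersection is x = (a_i − a_j) / (j − i). Reading off the sorted break points: {-2, 1, 7}.
Verification: at each break x_0, at least two indices attain the minimum of min_i(a_i + i · x_0).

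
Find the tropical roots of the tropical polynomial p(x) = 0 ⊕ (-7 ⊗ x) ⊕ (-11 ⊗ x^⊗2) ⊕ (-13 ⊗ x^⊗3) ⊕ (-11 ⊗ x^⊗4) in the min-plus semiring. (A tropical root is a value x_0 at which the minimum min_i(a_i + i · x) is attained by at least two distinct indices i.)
Roots: {-2, 2, 4, 7}

Each tropical root is a break point of the lower envelope of the lines y = a_i + i · x (there are 5 lines, with slopes 0, 1, ..., 4). Only the lines that attain the minimum somewhere contribute to roots; other lines are dominated. Here the surviving (envelope) indices are i = 4, i = 3, i = 2, i = 1, i = 0.
Intersections between consecutive envelope lines give the roots: for adjacent envelope indices i < j the intersection is x = (a_i − a_j) / (j − i). Reading off the sorted break points: {-2, 2, 4, 7}.
Verification: at each break x_0, at least two indices attain the minimum of min_i(a_i + i · x_0).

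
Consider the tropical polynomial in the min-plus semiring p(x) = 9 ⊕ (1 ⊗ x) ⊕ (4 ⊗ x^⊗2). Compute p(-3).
p(-3) = -2

A tropical monomial a ⊗ x^⊗i evaluates to a + i · x. Evaluating each term at x = -3:
  Term 0 contributes 9 + 0 · -3 = 9
  Term 1 contributes 1 + 1 · -3 = -2
  Term 2 contributes 4 + 2 · -3 = -2
p(-3) = ⊕ of these = min[9, -2, -2] = -2.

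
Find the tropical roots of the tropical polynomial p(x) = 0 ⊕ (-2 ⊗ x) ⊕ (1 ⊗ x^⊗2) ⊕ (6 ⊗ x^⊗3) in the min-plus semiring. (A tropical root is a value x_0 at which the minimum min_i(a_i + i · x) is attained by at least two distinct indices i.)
Roots: {-5, -3, 2}

Each tropical root is a break point of the lower envelope of the lines y = a_i + i · x (there are 4 lines, with slopes 0, 1, ..., 3). Only the lines that attain the minimum somewhere contribute to roots; other lines are dominated. Here the surviving (envelope) indices are i = 3, i = 2, i = 1, i = 0.
Intersections between consecutive envelope lines give the roots: for adjacent envelope indices i < j the intersection is x = (a_i − a_j) / (j − i). Reading off the sorted break points: {-5, -3, 2}.
Verification: at each break x_0, at least two indices attain the minimum of min_i(a_i + i · x_0).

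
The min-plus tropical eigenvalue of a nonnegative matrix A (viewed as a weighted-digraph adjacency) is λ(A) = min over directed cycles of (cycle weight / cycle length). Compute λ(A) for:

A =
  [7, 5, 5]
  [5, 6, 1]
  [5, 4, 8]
λ(A) = 5/2

Enumerate directed cycles and compute their means (weight / length). Sample:
  cycle 0 → 0: weight = 7, length = 1, mean = 7/1 ≈ 7.000
  cycle 1 → 1: weight = 6, length = 1, mean = 6/1 ≈ 6.000
  cycle 2 → 2: weight = 8, length = 1, mean = 8/1 ≈ 8.000
  cycle 0 → 1 → 0: weight = 10, length = 2, mean = 10/2 ≈ 5.000
  cycle 0 → 2 → 0: weight = 10, length = 2, mean = 10/2 ≈ 5.000
  cycle 1 → 0 → 1: weight = 10, length = 2, mean = 10/2 ≈ 5.000
Minimum mean = 2.500, attained e.g. along the cycle 1 → 2 → 1 with weight 5 and length 2. So λ(A) = 5/2 = 5/2.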